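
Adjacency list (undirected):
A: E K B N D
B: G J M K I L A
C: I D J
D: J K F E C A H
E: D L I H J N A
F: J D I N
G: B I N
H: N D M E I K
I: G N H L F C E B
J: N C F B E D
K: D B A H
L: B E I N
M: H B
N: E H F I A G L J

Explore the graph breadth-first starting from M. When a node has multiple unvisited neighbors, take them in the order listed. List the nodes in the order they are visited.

Visit M; enqueue H, B → queue [H, B]
Visit H; enqueue N, D, E, I, K → queue [B, N, D, E, I, K]
Visit B; enqueue G, J, L, A → queue [N, D, E, I, K, G, J, L, A]
Visit N; enqueue F → queue [D, E, I, K, G, J, L, A, F]
Visit D; enqueue C → queue [E, I, K, G, J, L, A, F, C]
Visit E → queue [I, K, G, J, L, A, F, C]
Visit I → queue [K, G, J, L, A, F, C]
Visit K → queue [G, J, L, A, F, C]
Visit G → queue [J, L, A, F, C]
Visit J → queue [L, A, F, C]
Visit L → queue [A, F, C]
Visit A → queue [F, C]
Visit F → queue [C]
Visit C → queue []

M → H → B → N → D → E → I → K → G → J → L → A → F → C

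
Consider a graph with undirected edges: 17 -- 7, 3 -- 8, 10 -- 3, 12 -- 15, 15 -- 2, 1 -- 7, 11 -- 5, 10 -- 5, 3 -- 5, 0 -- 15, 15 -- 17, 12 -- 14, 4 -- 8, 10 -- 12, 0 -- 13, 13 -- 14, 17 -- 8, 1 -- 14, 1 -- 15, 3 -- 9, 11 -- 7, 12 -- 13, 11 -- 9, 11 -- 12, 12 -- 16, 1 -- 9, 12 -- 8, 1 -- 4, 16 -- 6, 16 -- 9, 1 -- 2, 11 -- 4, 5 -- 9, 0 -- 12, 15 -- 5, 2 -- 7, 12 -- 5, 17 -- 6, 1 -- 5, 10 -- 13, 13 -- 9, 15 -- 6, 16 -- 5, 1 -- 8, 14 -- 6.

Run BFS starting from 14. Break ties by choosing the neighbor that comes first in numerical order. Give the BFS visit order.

Visit 14; enqueue 1, 6, 12, 13 → queue [1, 6, 12, 13]
Visit 1; enqueue 2, 4, 5, 7, 8, 9, 15 → queue [6, 12, 13, 2, 4, 5, 7, 8, 9, 15]
Visit 6; enqueue 16, 17 → queue [12, 13, 2, 4, 5, 7, 8, 9, 15, 16, 17]
Visit 12; enqueue 0, 10, 11 → queue [13, 2, 4, 5, 7, 8, 9, 15, 16, 17, 0, 10, 11]
Visit 13 → queue [2, 4, 5, 7, 8, 9, 15, 16, 17, 0, 10, 11]
Visit 2 → queue [4, 5, 7, 8, 9, 15, 16, 17, 0, 10, 11]
Visit 4 → queue [5, 7, 8, 9, 15, 16, 17, 0, 10, 11]
Visit 5; enqueue 3 → queue [7, 8, 9, 15, 16, 17, 0, 10, 11, 3]
Visit 7 → queue [8, 9, 15, 16, 17, 0, 10, 11, 3]
Visit 8 → queue [9, 15, 16, 17, 0, 10, 11, 3]
Visit 9 → queue [15, 16, 17, 0, 10, 11, 3]
Visit 15 → queue [16, 17, 0, 10, 11, 3]
Visit 16 → queue [17, 0, 10, 11, 3]
Visit 17 → queue [0, 10, 11, 3]
Visit 0 → queue [10, 11, 3]
Visit 10 → queue [11, 3]
Visit 11 → queue [3]
Visit 3 → queue []

14, 1, 6, 12, 13, 2, 4, 5, 7, 8, 9, 15, 16, 17, 0, 10, 11, 3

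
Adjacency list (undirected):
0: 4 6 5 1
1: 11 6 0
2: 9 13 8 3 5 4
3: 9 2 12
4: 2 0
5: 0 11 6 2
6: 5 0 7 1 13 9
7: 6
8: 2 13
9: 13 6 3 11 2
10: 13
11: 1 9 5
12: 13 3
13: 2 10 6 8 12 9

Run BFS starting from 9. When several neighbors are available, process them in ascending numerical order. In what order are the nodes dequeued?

9 2 3 6 11 13 4 5 8 12 0 1 7 10

Visit 9; enqueue 2, 3, 6, 11, 13 → queue [2, 3, 6, 11, 13]
Visit 2; enqueue 4, 5, 8 → queue [3, 6, 11, 13, 4, 5, 8]
Visit 3; enqueue 12 → queue [6, 11, 13, 4, 5, 8, 12]
Visit 6; enqueue 0, 1, 7 → queue [11, 13, 4, 5, 8, 12, 0, 1, 7]
Visit 11 → queue [13, 4, 5, 8, 12, 0, 1, 7]
Visit 13; enqueue 10 → queue [4, 5, 8, 12, 0, 1, 7, 10]
Visit 4 → queue [5, 8, 12, 0, 1, 7, 10]
Visit 5 → queue [8, 12, 0, 1, 7, 10]
Visit 8 → queue [12, 0, 1, 7, 10]
Visit 12 → queue [0, 1, 7, 10]
Visit 0 → queue [1, 7, 10]
Visit 1 → queue [7, 10]
Visit 7 → queue [10]
Visit 10 → queue []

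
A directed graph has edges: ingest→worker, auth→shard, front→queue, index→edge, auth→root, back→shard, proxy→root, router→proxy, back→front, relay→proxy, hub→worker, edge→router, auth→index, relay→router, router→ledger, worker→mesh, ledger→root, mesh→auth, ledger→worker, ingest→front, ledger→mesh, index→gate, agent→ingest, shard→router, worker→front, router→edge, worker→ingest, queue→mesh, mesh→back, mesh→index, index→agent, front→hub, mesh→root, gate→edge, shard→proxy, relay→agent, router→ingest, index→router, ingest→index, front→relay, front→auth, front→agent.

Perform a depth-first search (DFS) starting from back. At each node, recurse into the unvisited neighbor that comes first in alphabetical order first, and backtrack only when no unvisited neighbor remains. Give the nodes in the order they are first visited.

back, front, agent, ingest, index, edge, router, ledger, mesh, auth, root, shard, proxy, worker, gate, hub, queue, relay

Visit back
back → front
front → agent
agent → ingest
ingest → index
index → edge
edge → router
router → ledger
ledger → mesh
mesh → auth
auth → root
auth → shard
shard → proxy
ledger → worker
index → gate
front → hub
front → queue
front → relay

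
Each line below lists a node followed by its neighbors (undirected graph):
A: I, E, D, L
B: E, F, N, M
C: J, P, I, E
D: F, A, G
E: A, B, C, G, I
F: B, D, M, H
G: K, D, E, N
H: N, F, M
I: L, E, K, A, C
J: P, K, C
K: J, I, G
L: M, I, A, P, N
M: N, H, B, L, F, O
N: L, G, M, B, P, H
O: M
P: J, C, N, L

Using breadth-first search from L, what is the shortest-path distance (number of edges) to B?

2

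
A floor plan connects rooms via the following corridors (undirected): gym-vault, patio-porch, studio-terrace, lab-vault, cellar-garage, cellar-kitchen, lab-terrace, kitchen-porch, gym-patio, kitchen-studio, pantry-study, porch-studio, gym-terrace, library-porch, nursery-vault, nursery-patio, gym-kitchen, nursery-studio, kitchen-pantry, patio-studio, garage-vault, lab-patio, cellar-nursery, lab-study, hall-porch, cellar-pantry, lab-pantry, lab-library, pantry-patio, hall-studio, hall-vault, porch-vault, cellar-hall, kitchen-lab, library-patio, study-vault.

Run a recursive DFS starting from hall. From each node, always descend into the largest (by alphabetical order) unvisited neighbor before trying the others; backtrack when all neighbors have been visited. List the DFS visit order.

hall, vault, study, pantry, patio, studio, terrace, lab, library, porch, kitchen, gym, cellar, nursery, garage

Visit hall
hall → vault
vault → study
study → pantry
pantry → patio
patio → studio
studio → terrace
terrace → lab
lab → library
library → porch
porch → kitchen
kitchen → gym
kitchen → cellar
cellar → nursery
cellar → garage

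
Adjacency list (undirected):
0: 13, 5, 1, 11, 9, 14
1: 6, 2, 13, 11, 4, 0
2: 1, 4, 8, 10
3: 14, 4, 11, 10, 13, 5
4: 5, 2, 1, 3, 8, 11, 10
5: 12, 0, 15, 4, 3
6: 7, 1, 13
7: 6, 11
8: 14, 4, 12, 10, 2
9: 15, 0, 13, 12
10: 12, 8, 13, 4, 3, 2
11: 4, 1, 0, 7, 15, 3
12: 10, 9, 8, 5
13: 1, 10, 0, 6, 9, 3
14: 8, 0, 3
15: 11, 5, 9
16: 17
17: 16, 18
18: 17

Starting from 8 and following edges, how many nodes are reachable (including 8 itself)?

16

BFS from 8 visits: 8, 2, 4, 10, 12, 14, 1, 3, 5, 11, 13, 9, 0, 6, 15, 7
Reachable nodes: 16 of 19 total.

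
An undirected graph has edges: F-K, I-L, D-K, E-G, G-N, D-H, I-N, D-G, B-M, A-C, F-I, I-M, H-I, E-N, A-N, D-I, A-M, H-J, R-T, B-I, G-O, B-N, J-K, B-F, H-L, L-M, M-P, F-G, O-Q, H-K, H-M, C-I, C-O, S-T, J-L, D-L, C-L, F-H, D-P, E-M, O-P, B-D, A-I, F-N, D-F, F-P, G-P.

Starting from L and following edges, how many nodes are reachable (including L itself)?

BFS from L visits: L, M, J, I, H, D, C, P, E, B, A, K, N, F, G, O, Q
Reachable nodes: 17 of 20 total.

17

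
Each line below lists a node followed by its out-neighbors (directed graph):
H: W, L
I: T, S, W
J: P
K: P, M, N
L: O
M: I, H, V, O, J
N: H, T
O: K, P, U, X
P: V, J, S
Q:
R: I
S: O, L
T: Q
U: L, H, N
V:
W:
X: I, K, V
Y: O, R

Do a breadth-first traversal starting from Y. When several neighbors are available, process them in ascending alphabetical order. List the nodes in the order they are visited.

Y, O, R, K, P, U, X, I, M, N, J, S, V, H, L, T, W, Q

Visit Y; enqueue O, R → queue [O, R]
Visit O; enqueue K, P, U, X → queue [R, K, P, U, X]
Visit R; enqueue I → queue [K, P, U, X, I]
Visit K; enqueue M, N → queue [P, U, X, I, M, N]
Visit P; enqueue J, S, V → queue [U, X, I, M, N, J, S, V]
Visit U; enqueue H, L → queue [X, I, M, N, J, S, V, H, L]
Visit X → queue [I, M, N, J, S, V, H, L]
Visit I; enqueue T, W → queue [M, N, J, S, V, H, L, T, W]
Visit M → queue [N, J, S, V, H, L, T, W]
Visit N → queue [J, S, V, H, L, T, W]
Visit J → queue [S, V, H, L, T, W]
Visit S → queue [V, H, L, T, W]
Visit V → queue [H, L, T, W]
Visit H → queue [L, T, W]
Visit L → queue [T, W]
Visit T; enqueue Q → queue [W, Q]
Visit W → queue [Q]
Visit Q → queue []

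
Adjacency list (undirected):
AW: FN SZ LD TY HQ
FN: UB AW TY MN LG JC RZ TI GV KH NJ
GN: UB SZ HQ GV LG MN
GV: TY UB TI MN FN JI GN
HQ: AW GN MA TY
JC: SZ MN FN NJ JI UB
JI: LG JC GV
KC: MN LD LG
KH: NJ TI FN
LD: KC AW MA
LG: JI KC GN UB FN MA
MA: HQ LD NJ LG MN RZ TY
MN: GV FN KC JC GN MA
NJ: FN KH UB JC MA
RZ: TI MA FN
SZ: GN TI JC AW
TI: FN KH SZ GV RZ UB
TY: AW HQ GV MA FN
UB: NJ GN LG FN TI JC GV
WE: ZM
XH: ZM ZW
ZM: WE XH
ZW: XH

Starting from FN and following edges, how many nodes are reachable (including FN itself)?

19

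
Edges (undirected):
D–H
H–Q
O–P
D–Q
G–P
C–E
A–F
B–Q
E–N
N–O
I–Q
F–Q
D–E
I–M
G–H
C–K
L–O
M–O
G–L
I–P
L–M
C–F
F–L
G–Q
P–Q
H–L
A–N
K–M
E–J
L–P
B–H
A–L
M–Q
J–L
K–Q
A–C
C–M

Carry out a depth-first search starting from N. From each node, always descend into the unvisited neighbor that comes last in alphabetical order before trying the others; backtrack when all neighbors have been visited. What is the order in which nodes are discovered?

Visit N
N → O
O → P
P → Q
Q → M
M → L
L → J
J → E
E → D
D → H
H → G
H → B
E → C
C → K
C → F
F → A
M → I

N -> O -> P -> Q -> M -> L -> J -> E -> D -> H -> G -> B -> C -> K -> F -> A -> I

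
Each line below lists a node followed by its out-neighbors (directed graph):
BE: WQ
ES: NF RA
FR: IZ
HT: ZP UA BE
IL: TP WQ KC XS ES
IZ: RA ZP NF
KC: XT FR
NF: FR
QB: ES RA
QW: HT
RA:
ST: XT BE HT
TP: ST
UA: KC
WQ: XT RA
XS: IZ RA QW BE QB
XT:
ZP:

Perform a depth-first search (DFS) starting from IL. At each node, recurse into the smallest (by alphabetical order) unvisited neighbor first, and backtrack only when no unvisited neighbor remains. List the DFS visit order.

Visit IL
IL → ES
ES → NF
NF → FR
FR → IZ
IZ → RA
IZ → ZP
IL → KC
KC → XT
IL → TP
TP → ST
ST → BE
BE → WQ
ST → HT
HT → UA
IL → XS
XS → QB
XS → QW

IL ES NF FR IZ RA ZP KC XT TP ST BE WQ HT UA XS QB QW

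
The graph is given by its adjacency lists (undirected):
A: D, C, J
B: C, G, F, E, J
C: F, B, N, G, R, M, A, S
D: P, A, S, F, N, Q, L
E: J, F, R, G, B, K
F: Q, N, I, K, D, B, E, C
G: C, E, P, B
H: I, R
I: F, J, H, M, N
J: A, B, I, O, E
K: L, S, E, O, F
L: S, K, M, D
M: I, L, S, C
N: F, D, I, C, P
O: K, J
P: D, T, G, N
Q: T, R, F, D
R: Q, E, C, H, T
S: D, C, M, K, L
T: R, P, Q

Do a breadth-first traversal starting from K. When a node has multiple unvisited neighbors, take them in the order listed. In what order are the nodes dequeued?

Visit K; enqueue L, S, E, O, F → queue [L, S, E, O, F]
Visit L; enqueue M, D → queue [S, E, O, F, M, D]
Visit S; enqueue C → queue [E, O, F, M, D, C]
Visit E; enqueue J, R, G, B → queue [O, F, M, D, C, J, R, G, B]
Visit O → queue [F, M, D, C, J, R, G, B]
Visit F; enqueue Q, N, I → queue [M, D, C, J, R, G, B, Q, N, I]
Visit M → queue [D, C, J, R, G, B, Q, N, I]
Visit D; enqueue P, A → queue [C, J, R, G, B, Q, N, I, P, A]
Visit C → queue [J, R, G, B, Q, N, I, P, A]
Visit J → queue [R, G, B, Q, N, I, P, A]
Visit R; enqueue H, T → queue [G, B, Q, N, I, P, A, H, T]
Visit G → queue [B, Q, N, I, P, A, H, T]
Visit B → queue [Q, N, I, P, A, H, T]
Visit Q → queue [N, I, P, A, H, T]
Visit N → queue [I, P, A, H, T]
Visit I → queue [P, A, H, T]
Visit P → queue [A, H, T]
Visit A → queue [H, T]
Visit H → queue [T]
Visit T → queue []

K -> L -> S -> E -> O -> F -> M -> D -> C -> J -> R -> G -> B -> Q -> N -> I -> P -> A -> H -> T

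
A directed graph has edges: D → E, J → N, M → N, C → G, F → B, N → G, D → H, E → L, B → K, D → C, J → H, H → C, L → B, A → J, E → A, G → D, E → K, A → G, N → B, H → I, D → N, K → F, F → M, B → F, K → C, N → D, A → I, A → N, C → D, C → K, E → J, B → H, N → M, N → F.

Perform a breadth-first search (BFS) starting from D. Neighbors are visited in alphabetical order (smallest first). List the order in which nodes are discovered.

D -> C -> E -> H -> N -> G -> K -> A -> J -> L -> I -> B -> F -> M

Visit D; enqueue C, E, H, N → queue [C, E, H, N]
Visit C; enqueue G, K → queue [E, H, N, G, K]
Visit E; enqueue A, J, L → queue [H, N, G, K, A, J, L]
Visit H; enqueue I → queue [N, G, K, A, J, L, I]
Visit N; enqueue B, F, M → queue [G, K, A, J, L, I, B, F, M]
Visit G → queue [K, A, J, L, I, B, F, M]
Visit K → queue [A, J, L, I, B, F, M]
Visit A → queue [J, L, I, B, F, M]
Visit J → queue [L, I, B, F, M]
Visit L → queue [I, B, F, M]
Visit I → queue [B, F, M]
Visit B → queue [F, M]
Visit F → queue [M]
Visit M → queue []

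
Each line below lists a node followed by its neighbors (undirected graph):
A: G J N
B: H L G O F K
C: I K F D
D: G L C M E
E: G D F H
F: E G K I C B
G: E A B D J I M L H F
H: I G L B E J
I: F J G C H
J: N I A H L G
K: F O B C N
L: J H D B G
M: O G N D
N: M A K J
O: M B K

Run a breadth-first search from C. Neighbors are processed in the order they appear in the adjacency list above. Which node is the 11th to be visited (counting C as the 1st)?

N

Visit C; enqueue I, K, F, D → queue [I, K, F, D]
Visit I; enqueue J, G, H → queue [K, F, D, J, G, H]
Visit K; enqueue O, B, N → queue [F, D, J, G, H, O, B, N]
Visit F; enqueue E → queue [D, J, G, H, O, B, N, E]
Visit D; enqueue L, M → queue [J, G, H, O, B, N, E, L, M]
Visit J; enqueue A → queue [G, H, O, B, N, E, L, M, A]
Visit G → queue [H, O, B, N, E, L, M, A]
Visit H → queue [O, B, N, E, L, M, A]
Visit O → queue [B, N, E, L, M, A]
Visit B → queue [N, E, L, M, A]
Visit N → queue [E, L, M, A]
Visit E → queue [L, M, A]
Visit L → queue [M, A]
Visit M → queue [A]
Visit A → queue []

Visit order: C, I, K, F, D, J, G, H, O, B, N, E, L, M, A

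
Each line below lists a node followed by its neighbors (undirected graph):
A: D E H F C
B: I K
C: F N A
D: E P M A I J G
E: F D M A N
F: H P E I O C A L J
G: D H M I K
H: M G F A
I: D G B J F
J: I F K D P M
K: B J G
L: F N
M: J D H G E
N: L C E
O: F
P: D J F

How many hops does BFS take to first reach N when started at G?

3

Level 0: G
Level 1: D, H, I, K, M
Level 2: A, B, E, F, J, P
Level 3: C, L, N, O
N first appears at level 3.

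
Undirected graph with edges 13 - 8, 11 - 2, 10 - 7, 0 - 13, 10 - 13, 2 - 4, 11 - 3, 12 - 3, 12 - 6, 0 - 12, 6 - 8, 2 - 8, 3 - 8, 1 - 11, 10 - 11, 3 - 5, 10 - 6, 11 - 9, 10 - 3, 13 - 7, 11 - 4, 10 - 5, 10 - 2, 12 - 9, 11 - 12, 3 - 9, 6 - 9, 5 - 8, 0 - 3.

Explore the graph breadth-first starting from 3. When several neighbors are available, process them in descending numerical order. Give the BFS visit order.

Visit 3; enqueue 12, 11, 10, 9, 8, 5, 0 → queue [12, 11, 10, 9, 8, 5, 0]
Visit 12; enqueue 6 → queue [11, 10, 9, 8, 5, 0, 6]
Visit 11; enqueue 4, 2, 1 → queue [10, 9, 8, 5, 0, 6, 4, 2, 1]
Visit 10; enqueue 13, 7 → queue [9, 8, 5, 0, 6, 4, 2, 1, 13, 7]
Visit 9 → queue [8, 5, 0, 6, 4, 2, 1, 13, 7]
Visit 8 → queue [5, 0, 6, 4, 2, 1, 13, 7]
Visit 5 → queue [0, 6, 4, 2, 1, 13, 7]
Visit 0 → queue [6, 4, 2, 1, 13, 7]
Visit 6 → queue [4, 2, 1, 13, 7]
Visit 4 → queue [2, 1, 13, 7]
Visit 2 → queue [1, 13, 7]
Visit 1 → queue [13, 7]
Visit 13 → queue [7]
Visit 7 → queue []

3 -> 12 -> 11 -> 10 -> 9 -> 8 -> 5 -> 0 -> 6 -> 4 -> 2 -> 1 -> 13 -> 7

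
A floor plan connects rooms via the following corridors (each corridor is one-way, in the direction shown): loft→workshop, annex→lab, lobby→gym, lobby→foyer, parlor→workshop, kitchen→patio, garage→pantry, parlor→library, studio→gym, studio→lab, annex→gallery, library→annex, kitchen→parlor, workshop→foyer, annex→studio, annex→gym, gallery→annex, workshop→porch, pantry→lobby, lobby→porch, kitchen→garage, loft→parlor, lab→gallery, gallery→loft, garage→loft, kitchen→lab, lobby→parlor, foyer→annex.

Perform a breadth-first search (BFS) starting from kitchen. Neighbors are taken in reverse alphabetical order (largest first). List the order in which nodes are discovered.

Visit kitchen; enqueue patio, parlor, lab, garage → queue [patio, parlor, lab, garage]
Visit patio → queue [parlor, lab, garage]
Visit parlor; enqueue workshop, library → queue [lab, garage, workshop, library]
Visit lab; enqueue gallery → queue [garage, workshop, library, gallery]
Visit garage; enqueue pantry, loft → queue [workshop, library, gallery, pantry, loft]
Visit workshop; enqueue porch, foyer → queue [library, gallery, pantry, loft, porch, foyer]
Visit library; enqueue annex → queue [gallery, pantry, loft, porch, foyer, annex]
Visit gallery → queue [pantry, loft, porch, foyer, annex]
Visit pantry; enqueue lobby → queue [loft, porch, foyer, annex, lobby]
Visit loft → queue [porch, foyer, annex, lobby]
Visit porch → queue [foyer, annex, lobby]
Visit foyer → queue [annex, lobby]
Visit annex; enqueue studio, gym → queue [lobby, studio, gym]
Visit lobby → queue [studio, gym]
Visit studio → queue [gym]
Visit gym → queue []

kitchen patio parlor lab garage workshop library gallery pantry loft porch foyer annex lobby studio gym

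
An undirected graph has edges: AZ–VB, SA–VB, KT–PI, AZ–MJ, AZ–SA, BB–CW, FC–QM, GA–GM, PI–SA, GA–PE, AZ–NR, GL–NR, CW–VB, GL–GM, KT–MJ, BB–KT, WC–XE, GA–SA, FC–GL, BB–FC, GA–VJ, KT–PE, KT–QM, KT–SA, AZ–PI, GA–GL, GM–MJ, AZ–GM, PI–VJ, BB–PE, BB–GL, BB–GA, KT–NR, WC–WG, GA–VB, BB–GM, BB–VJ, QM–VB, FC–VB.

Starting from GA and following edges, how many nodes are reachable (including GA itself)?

BFS from GA visits: GA, VJ, VB, SA, PE, GM, GL, BB, PI, QM, FC, CW, AZ, KT, MJ, NR
Reachable nodes: 16 of 19 total.

16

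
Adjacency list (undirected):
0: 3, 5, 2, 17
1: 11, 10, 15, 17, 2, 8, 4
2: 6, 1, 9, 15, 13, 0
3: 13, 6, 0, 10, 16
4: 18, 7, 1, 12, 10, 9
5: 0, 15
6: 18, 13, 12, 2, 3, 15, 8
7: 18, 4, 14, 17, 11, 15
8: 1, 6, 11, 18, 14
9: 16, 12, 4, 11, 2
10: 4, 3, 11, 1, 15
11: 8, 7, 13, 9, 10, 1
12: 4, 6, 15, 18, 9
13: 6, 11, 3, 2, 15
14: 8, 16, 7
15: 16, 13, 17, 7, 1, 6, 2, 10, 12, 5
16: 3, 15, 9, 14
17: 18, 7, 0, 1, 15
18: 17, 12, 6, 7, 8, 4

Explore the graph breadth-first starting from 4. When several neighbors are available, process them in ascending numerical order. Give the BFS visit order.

4 1 7 9 10 12 18 2 8 11 15 17 14 16 3 6 0 13 5

Visit 4; enqueue 1, 7, 9, 10, 12, 18 → queue [1, 7, 9, 10, 12, 18]
Visit 1; enqueue 2, 8, 11, 15, 17 → queue [7, 9, 10, 12, 18, 2, 8, 11, 15, 17]
Visit 7; enqueue 14 → queue [9, 10, 12, 18, 2, 8, 11, 15, 17, 14]
Visit 9; enqueue 16 → queue [10, 12, 18, 2, 8, 11, 15, 17, 14, 16]
Visit 10; enqueue 3 → queue [12, 18, 2, 8, 11, 15, 17, 14, 16, 3]
Visit 12; enqueue 6 → queue [18, 2, 8, 11, 15, 17, 14, 16, 3, 6]
Visit 18 → queue [2, 8, 11, 15, 17, 14, 16, 3, 6]
Visit 2; enqueue 0, 13 → queue [8, 11, 15, 17, 14, 16, 3, 6, 0, 13]
Visit 8 → queue [11, 15, 17, 14, 16, 3, 6, 0, 13]
Visit 11 → queue [15, 17, 14, 16, 3, 6, 0, 13]
Visit 15; enqueue 5 → queue [17, 14, 16, 3, 6, 0, 13, 5]
Visit 17 → queue [14, 16, 3, 6, 0, 13, 5]
Visit 14 → queue [16, 3, 6, 0, 13, 5]
Visit 16 → queue [3, 6, 0, 13, 5]
Visit 3 → queue [6, 0, 13, 5]
Visit 6 → queue [0, 13, 5]
Visit 0 → queue [13, 5]
Visit 13 → queue [5]
Visit 5 → queue []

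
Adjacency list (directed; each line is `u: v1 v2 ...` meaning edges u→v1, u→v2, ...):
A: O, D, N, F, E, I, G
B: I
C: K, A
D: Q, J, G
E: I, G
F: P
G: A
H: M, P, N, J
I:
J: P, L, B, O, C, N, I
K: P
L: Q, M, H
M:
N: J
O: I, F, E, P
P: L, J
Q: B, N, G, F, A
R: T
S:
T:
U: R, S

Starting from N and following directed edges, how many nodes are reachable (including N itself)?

17

BFS from N visits: N, J, P, L, B, O, C, I, Q, M, H, F, E, K, A, G, D
Reachable nodes: 17 of 21 total.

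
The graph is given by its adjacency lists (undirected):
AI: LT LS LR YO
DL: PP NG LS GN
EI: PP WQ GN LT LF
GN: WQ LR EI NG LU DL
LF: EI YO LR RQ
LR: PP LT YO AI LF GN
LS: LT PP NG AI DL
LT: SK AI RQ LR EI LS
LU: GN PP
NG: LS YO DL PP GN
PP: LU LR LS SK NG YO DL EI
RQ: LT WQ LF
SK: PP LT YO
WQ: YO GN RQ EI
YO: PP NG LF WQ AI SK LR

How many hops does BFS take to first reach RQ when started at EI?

Level 0: EI
Level 1: GN, LF, LT, PP, WQ
Level 2: AI, DL, LR, LS, LU, NG, RQ, SK, YO
RQ first appears at level 2.

2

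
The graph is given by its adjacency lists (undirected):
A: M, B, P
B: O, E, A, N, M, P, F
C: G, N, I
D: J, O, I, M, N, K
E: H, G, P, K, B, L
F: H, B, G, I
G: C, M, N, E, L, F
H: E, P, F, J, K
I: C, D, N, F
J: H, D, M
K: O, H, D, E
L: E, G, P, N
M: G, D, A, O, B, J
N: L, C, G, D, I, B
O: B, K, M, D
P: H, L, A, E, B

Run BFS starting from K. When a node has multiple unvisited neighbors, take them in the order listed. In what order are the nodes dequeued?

Visit K; enqueue O, H, D, E → queue [O, H, D, E]
Visit O; enqueue B, M → queue [H, D, E, B, M]
Visit H; enqueue P, F, J → queue [D, E, B, M, P, F, J]
Visit D; enqueue I, N → queue [E, B, M, P, F, J, I, N]
Visit E; enqueue G, L → queue [B, M, P, F, J, I, N, G, L]
Visit B; enqueue A → queue [M, P, F, J, I, N, G, L, A]
Visit M → queue [P, F, J, I, N, G, L, A]
Visit P → queue [F, J, I, N, G, L, A]
Visit F → queue [J, I, N, G, L, A]
Visit J → queue [I, N, G, L, A]
Visit I; enqueue C → queue [N, G, L, A, C]
Visit N → queue [G, L, A, C]
Visit G → queue [L, A, C]
Visit L → queue [A, C]
Visit A → queue [C]
Visit C → queue []

K, O, H, D, E, B, M, P, F, J, I, N, G, L, A, C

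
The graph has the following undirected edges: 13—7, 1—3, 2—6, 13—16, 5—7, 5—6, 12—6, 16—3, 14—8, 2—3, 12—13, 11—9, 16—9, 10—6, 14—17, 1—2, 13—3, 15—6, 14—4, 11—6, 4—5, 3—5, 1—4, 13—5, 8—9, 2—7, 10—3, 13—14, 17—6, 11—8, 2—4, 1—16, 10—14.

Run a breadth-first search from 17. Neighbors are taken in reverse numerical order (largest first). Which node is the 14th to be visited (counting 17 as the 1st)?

Visit 17; enqueue 14, 6 → queue [14, 6]
Visit 14; enqueue 13, 10, 8, 4 → queue [6, 13, 10, 8, 4]
Visit 6; enqueue 15, 12, 11, 5, 2 → queue [13, 10, 8, 4, 15, 12, 11, 5, 2]
Visit 13; enqueue 16, 7, 3 → queue [10, 8, 4, 15, 12, 11, 5, 2, 16, 7, 3]
Visit 10 → queue [8, 4, 15, 12, 11, 5, 2, 16, 7, 3]
Visit 8; enqueue 9 → queue [4, 15, 12, 11, 5, 2, 16, 7, 3, 9]
Visit 4; enqueue 1 → queue [15, 12, 11, 5, 2, 16, 7, 3, 9, 1]
Visit 15 → queue [12, 11, 5, 2, 16, 7, 3, 9, 1]
Visit 12 → queue [11, 5, 2, 16, 7, 3, 9, 1]
Visit 11 → queue [5, 2, 16, 7, 3, 9, 1]
Visit 5 → queue [2, 16, 7, 3, 9, 1]
Visit 2 → queue [16, 7, 3, 9, 1]
Visit 16 → queue [7, 3, 9, 1]
Visit 7 → queue [3, 9, 1]
Visit 3 → queue [9, 1]
Visit 9 → queue [1]
Visit 1 → queue []

Visit order: 17, 14, 6, 13, 10, 8, 4, 15, 12, 11, 5, 2, 16, 7, 3, 9, 1

7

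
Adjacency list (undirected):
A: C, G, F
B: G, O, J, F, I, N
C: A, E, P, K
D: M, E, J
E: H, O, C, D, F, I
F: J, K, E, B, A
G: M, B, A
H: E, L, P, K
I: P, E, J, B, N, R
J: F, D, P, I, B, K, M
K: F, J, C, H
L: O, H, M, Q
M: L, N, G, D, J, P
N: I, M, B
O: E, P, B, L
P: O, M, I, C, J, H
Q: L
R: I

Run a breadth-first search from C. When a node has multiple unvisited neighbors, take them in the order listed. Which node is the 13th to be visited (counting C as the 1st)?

J

Visit C; enqueue A, E, P, K → queue [A, E, P, K]
Visit A; enqueue G, F → queue [E, P, K, G, F]
Visit E; enqueue H, O, D, I → queue [P, K, G, F, H, O, D, I]
Visit P; enqueue M, J → queue [K, G, F, H, O, D, I, M, J]
Visit K → queue [G, F, H, O, D, I, M, J]
Visit G; enqueue B → queue [F, H, O, D, I, M, J, B]
Visit F → queue [H, O, D, I, M, J, B]
Visit H; enqueue L → queue [O, D, I, M, J, B, L]
Visit O → queue [D, I, M, J, B, L]
Visit D → queue [I, M, J, B, L]
Visit I; enqueue N, R → queue [M, J, B, L, N, R]
Visit M → queue [J, B, L, N, R]
Visit J → queue [B, L, N, R]
Visit B → queue [L, N, R]
Visit L; enqueue Q → queue [N, R, Q]
Visit N → queue [R, Q]
Visit R → queue [Q]
Visit Q → queue []

Visit order: C, A, E, P, K, G, F, H, O, D, I, M, J, B, L, N, R, Q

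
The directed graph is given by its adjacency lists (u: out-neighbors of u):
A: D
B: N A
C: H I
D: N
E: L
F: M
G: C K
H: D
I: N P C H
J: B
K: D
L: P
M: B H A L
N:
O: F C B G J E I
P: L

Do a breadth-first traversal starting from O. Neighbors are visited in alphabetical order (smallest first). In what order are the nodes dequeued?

Visit O; enqueue B, C, E, F, G, I, J → queue [B, C, E, F, G, I, J]
Visit B; enqueue A, N → queue [C, E, F, G, I, J, A, N]
Visit C; enqueue H → queue [E, F, G, I, J, A, N, H]
Visit E; enqueue L → queue [F, G, I, J, A, N, H, L]
Visit F; enqueue M → queue [G, I, J, A, N, H, L, M]
Visit G; enqueue K → queue [I, J, A, N, H, L, M, K]
Visit I; enqueue P → queue [J, A, N, H, L, M, K, P]
Visit J → queue [A, N, H, L, M, K, P]
Visit A; enqueue D → queue [N, H, L, M, K, P, D]
Visit N → queue [H, L, M, K, P, D]
Visit H → queue [L, M, K, P, D]
Visit L → queue [M, K, P, D]
Visit M → queue [K, P, D]
Visit K → queue [P, D]
Visit P → queue [D]
Visit D → queue []

O, B, C, E, F, G, I, J, A, N, H, L, M, K, P, D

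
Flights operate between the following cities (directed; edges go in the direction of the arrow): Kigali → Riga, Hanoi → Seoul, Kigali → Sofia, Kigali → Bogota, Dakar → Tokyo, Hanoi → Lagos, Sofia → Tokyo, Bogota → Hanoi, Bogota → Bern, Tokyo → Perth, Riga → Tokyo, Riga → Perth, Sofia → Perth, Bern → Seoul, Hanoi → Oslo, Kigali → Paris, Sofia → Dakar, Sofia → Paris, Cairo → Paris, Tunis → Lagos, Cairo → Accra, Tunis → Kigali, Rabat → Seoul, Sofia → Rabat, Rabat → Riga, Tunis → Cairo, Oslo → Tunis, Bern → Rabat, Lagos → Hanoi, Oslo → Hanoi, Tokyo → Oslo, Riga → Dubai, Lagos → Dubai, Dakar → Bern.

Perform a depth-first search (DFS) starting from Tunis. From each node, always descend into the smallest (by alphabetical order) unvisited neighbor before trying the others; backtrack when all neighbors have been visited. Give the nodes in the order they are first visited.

Tunis Cairo Accra Paris Kigali Bogota Bern Rabat Riga Dubai Perth Tokyo Oslo Hanoi Lagos Seoul Sofia Dakar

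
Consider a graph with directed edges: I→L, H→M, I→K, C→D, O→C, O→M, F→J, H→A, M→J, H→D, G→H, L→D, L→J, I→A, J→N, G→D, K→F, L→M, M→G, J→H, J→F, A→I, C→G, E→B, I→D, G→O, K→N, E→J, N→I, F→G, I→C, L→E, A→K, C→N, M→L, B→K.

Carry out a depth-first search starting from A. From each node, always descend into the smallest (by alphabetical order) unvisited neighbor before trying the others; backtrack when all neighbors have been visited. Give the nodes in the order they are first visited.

Visit A
A → I
I → C
C → D
C → G
G → H
H → M
M → J
J → F
J → N
M → L
L → E
E → B
B → K
G → O

A, I, C, D, G, H, M, J, F, N, L, E, B, K, O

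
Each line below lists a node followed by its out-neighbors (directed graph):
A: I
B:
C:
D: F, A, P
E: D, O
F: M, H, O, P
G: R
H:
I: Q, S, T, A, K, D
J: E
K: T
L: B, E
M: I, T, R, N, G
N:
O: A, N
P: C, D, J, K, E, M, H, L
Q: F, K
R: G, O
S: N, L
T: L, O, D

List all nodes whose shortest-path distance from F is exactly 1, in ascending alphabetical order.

H, M, O, P

Level 0: F
Level 1: H, M, O, P
Level 2: A, C, D, E, G, I, J, K, L, N, R, T
Level 3: B, Q, S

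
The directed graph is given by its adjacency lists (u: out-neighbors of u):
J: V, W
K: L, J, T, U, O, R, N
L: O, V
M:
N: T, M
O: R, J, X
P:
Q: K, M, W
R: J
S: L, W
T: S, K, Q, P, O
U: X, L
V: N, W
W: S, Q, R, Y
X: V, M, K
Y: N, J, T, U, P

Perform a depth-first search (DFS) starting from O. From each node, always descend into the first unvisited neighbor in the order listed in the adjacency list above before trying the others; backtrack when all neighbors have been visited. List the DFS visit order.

Visit O
O → R
R → J
J → V
V → N
N → T
T → S
S → L
S → W
W → Q
Q → K
K → U
U → X
X → M
W → Y
Y → P

O R J V N T S L W Q K U X M Y P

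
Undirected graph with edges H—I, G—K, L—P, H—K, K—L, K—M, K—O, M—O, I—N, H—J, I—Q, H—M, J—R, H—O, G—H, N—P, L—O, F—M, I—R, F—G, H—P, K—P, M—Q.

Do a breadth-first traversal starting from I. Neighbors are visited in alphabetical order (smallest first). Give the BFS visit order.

Visit I; enqueue H, N, Q, R → queue [H, N, Q, R]
Visit H; enqueue G, J, K, M, O, P → queue [N, Q, R, G, J, K, M, O, P]
Visit N → queue [Q, R, G, J, K, M, O, P]
Visit Q → queue [R, G, J, K, M, O, P]
Visit R → queue [G, J, K, M, O, P]
Visit G; enqueue F → queue [J, K, M, O, P, F]
Visit J → queue [K, M, O, P, F]
Visit K; enqueue L → queue [M, O, P, F, L]
Visit M → queue [O, P, F, L]
Visit O → queue [P, F, L]
Visit P → queue [F, L]
Visit F → queue [L]
Visit L → queue []

I, H, N, Q, R, G, J, K, M, O, P, F, L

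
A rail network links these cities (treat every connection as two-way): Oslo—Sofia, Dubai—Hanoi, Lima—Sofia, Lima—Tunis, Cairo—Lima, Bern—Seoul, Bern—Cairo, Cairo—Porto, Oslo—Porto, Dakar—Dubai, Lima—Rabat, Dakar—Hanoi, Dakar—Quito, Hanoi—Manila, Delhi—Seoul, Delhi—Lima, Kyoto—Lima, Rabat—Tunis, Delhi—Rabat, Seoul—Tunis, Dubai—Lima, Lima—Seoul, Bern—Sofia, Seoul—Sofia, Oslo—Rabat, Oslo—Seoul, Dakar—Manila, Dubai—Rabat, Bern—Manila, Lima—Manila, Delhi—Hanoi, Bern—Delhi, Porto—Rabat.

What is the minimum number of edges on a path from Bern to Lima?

Level 0: Bern
Level 1: Cairo, Delhi, Manila, Seoul, Sofia
Level 2: Dakar, Hanoi, Lima, Oslo, Porto, Rabat, Tunis
Level 3: Dubai, Kyoto, Quito
Lima first appears at level 2.

2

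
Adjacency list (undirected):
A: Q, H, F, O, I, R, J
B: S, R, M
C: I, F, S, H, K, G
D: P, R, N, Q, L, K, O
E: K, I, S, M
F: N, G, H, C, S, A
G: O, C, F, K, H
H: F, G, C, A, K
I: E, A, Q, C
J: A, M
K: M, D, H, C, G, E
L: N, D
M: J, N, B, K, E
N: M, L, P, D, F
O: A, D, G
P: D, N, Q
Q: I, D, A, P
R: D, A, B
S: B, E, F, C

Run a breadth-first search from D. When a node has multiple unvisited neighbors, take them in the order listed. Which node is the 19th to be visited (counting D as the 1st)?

Visit D; enqueue P, R, N, Q, L, K, O → queue [P, R, N, Q, L, K, O]
Visit P → queue [R, N, Q, L, K, O]
Visit R; enqueue A, B → queue [N, Q, L, K, O, A, B]
Visit N; enqueue M, F → queue [Q, L, K, O, A, B, M, F]
Visit Q; enqueue I → queue [L, K, O, A, B, M, F, I]
Visit L → queue [K, O, A, B, M, F, I]
Visit K; enqueue H, C, G, E → queue [O, A, B, M, F, I, H, C, G, E]
Visit O → queue [A, B, M, F, I, H, C, G, E]
Visit A; enqueue J → queue [B, M, F, I, H, C, G, E, J]
Visit B; enqueue S → queue [M, F, I, H, C, G, E, J, S]
Visit M → queue [F, I, H, C, G, E, J, S]
Visit F → queue [I, H, C, G, E, J, S]
Visit I → queue [H, C, G, E, J, S]
Visit H → queue [C, G, E, J, S]
Visit C → queue [G, E, J, S]
Visit G → queue [E, J, S]
Visit E → queue [J, S]
Visit J → queue [S]
Visit S → queue []

Visit order: D, P, R, N, Q, L, K, O, A, B, M, F, I, H, C, G, E, J, S

S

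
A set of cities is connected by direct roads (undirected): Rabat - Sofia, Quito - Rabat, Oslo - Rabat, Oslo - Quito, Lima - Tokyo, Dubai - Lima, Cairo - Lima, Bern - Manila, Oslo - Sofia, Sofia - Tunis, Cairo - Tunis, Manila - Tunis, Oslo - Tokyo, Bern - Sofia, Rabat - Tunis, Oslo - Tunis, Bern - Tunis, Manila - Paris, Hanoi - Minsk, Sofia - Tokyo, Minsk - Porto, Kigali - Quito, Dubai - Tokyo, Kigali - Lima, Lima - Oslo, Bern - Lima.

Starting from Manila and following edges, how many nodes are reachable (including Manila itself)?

BFS from Manila visits: Manila, Tunis, Paris, Bern, Sofia, Rabat, Oslo, Cairo, Lima, Tokyo, Quito, Kigali, Dubai
Reachable nodes: 13 of 16 total.

13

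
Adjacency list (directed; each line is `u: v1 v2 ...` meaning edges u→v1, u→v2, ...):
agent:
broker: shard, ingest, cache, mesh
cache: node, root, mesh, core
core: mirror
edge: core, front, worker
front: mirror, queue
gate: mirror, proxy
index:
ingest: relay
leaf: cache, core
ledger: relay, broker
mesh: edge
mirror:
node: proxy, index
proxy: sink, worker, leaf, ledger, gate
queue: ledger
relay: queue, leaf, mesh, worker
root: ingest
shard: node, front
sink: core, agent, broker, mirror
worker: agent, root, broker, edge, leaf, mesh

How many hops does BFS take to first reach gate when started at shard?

Level 0: shard
Level 1: front, node
Level 2: index, mirror, proxy, queue
Level 3: gate, leaf, ledger, sink, worker
Level 4: agent, broker, cache, core, edge, mesh, relay, root
Level 5: ingest
gate first appears at level 3.

3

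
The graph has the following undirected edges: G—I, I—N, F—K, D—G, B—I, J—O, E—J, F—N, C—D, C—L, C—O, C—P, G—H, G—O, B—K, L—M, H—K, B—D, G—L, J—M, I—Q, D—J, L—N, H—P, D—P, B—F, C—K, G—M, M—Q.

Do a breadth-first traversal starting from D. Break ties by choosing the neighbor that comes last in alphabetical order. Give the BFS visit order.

D P J G C B H O M E L I K F Q N

Visit D; enqueue P, J, G, C, B → queue [P, J, G, C, B]
Visit P; enqueue H → queue [J, G, C, B, H]
Visit J; enqueue O, M, E → queue [G, C, B, H, O, M, E]
Visit G; enqueue L, I → queue [C, B, H, O, M, E, L, I]
Visit C; enqueue K → queue [B, H, O, M, E, L, I, K]
Visit B; enqueue F → queue [H, O, M, E, L, I, K, F]
Visit H → queue [O, M, E, L, I, K, F]
Visit O → queue [M, E, L, I, K, F]
Visit M; enqueue Q → queue [E, L, I, K, F, Q]
Visit E → queue [L, I, K, F, Q]
Visit L; enqueue N → queue [I, K, F, Q, N]
Visit I → queue [K, F, Q, N]
Visit K → queue [F, Q, N]
Visit F → queue [Q, N]
Visit Q → queue [N]
Visit N → queue []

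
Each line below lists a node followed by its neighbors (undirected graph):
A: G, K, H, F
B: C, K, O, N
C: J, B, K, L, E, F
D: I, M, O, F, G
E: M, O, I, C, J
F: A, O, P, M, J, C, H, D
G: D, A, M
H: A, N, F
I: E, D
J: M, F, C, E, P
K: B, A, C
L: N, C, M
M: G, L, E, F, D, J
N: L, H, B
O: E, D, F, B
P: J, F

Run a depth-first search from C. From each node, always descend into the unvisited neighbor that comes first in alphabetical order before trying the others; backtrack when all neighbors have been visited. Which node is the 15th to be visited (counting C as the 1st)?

Visit C
C → B
B → K
K → A
A → F
F → D
D → G
G → M
M → E
E → I
E → J
J → P
E → O
M → L
L → N
N → H

Visit order: C, B, K, A, F, D, G, M, E, I, J, P, O, L, N, H

N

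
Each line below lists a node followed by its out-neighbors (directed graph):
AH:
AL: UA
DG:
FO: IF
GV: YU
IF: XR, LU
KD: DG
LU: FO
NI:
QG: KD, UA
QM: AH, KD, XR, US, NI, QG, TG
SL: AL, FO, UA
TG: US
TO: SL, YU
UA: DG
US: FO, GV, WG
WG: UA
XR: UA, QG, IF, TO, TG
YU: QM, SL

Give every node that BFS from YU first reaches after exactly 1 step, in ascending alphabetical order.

QM, SL

Level 0: YU
Level 1: QM, SL
Level 2: AH, AL, FO, KD, NI, QG, TG, UA, US, XR
Level 3: DG, GV, IF, TO, WG
Level 4: LU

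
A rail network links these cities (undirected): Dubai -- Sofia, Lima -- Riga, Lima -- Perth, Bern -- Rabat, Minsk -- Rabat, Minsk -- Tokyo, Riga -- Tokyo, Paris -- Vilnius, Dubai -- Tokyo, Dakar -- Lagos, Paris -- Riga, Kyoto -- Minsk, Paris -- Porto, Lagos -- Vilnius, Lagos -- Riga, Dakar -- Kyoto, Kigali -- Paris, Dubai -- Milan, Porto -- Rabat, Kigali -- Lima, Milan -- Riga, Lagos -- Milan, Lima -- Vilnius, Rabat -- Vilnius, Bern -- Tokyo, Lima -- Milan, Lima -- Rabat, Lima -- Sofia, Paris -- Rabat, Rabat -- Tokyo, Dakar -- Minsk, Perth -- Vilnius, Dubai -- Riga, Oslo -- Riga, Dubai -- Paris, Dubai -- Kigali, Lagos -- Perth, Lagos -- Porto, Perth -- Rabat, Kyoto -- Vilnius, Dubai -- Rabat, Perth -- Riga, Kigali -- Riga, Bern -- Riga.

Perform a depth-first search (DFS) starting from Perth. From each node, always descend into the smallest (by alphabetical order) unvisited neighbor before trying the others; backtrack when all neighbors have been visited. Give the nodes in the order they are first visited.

Perth → Lagos → Dakar → Kyoto → Minsk → Rabat → Bern → Riga → Dubai → Kigali → Lima → Milan → Sofia → Vilnius → Paris → Porto → Tokyo → Oslo

Visit Perth
Perth → Lagos
Lagos → Dakar
Dakar → Kyoto
Kyoto → Minsk
Minsk → Rabat
Rabat → Bern
Bern → Riga
Riga → Dubai
Dubai → Kigali
Kigali → Lima
Lima → Milan
Lima → Sofia
Lima → Vilnius
Vilnius → Paris
Paris → Porto
Dubai → Tokyo
Riga → Oslo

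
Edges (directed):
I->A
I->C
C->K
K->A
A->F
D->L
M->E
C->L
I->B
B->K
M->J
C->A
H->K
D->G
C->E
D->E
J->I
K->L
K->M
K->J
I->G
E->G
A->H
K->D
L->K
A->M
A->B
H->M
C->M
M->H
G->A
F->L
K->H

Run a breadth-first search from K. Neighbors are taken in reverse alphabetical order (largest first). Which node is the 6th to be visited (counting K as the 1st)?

D

Visit K; enqueue M, L, J, H, D, A → queue [M, L, J, H, D, A]
Visit M; enqueue E → queue [L, J, H, D, A, E]
Visit L → queue [J, H, D, A, E]
Visit J; enqueue I → queue [H, D, A, E, I]
Visit H → queue [D, A, E, I]
Visit D; enqueue G → queue [A, E, I, G]
Visit A; enqueue F, B → queue [E, I, G, F, B]
Visit E → queue [I, G, F, B]
Visit I; enqueue C → queue [G, F, B, C]
Visit G → queue [F, B, C]
Visit F → queue [B, C]
Visit B → queue [C]
Visit C → queue []

Visit order: K, M, L, J, H, D, A, E, I, G, F, B, C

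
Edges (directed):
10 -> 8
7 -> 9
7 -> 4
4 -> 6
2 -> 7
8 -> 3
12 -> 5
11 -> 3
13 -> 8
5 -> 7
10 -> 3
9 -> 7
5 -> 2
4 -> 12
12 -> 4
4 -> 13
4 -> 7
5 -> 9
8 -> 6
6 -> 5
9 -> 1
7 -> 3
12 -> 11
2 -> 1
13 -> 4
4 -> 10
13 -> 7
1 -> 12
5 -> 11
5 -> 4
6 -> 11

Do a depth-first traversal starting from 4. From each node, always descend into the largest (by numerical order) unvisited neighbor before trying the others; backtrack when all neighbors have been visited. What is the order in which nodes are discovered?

Visit 4
4 → 13
13 → 8
8 → 6
6 → 11
11 → 3
6 → 5
5 → 9
9 → 7
9 → 1
1 → 12
5 → 2
4 → 10

4, 13, 8, 6, 11, 3, 5, 9, 7, 1, 12, 2, 10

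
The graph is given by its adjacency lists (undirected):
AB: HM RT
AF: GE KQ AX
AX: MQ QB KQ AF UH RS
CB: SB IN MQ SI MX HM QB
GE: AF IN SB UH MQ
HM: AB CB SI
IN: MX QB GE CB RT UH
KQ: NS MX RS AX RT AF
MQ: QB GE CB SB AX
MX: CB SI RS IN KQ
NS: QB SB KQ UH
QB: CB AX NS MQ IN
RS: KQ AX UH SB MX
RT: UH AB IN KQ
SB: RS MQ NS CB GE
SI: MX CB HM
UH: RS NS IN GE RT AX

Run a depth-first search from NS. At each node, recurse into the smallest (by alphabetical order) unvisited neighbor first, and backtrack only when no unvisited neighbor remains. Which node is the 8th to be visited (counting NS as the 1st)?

Visit NS
NS → KQ
KQ → AF
AF → AX
AX → MQ
MQ → CB
CB → HM
HM → AB
AB → RT
RT → IN
IN → GE
GE → SB
SB → RS
RS → MX
MX → SI
RS → UH
IN → QB

Visit order: NS, KQ, AF, AX, MQ, CB, HM, AB, RT, IN, GE, SB, RS, MX, SI, UH, QB

AB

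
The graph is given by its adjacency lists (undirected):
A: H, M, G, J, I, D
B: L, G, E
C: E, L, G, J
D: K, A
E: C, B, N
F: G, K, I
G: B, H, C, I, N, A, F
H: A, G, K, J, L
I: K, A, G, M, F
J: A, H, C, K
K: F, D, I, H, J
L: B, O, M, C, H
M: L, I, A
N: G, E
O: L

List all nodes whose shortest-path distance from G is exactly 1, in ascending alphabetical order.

Level 0: G
Level 1: A, B, C, F, H, I, N
Level 2: D, E, J, K, L, M
Level 3: O

A, B, C, F, H, I, N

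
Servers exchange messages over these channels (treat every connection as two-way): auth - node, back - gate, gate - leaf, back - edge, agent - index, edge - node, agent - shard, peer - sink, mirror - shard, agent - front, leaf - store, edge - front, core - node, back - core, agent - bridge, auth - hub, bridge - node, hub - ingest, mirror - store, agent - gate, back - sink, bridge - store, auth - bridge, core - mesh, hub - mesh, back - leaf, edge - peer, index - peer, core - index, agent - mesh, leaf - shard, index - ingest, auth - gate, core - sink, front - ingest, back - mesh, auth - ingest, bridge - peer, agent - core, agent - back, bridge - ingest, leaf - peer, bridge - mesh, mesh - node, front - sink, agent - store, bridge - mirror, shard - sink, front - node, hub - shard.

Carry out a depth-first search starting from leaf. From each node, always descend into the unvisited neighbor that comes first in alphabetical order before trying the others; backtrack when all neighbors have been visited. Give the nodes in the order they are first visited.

Visit leaf
leaf → back
back → agent
agent → bridge
bridge → auth
auth → gate
auth → hub
hub → ingest
ingest → front
front → edge
edge → node
node → core
core → index
index → peer
peer → sink
sink → shard
shard → mirror
mirror → store
core → mesh

leaf, back, agent, bridge, auth, gate, hub, ingest, front, edge, node, core, index, peer, sink, shard, mirror, store, mesh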